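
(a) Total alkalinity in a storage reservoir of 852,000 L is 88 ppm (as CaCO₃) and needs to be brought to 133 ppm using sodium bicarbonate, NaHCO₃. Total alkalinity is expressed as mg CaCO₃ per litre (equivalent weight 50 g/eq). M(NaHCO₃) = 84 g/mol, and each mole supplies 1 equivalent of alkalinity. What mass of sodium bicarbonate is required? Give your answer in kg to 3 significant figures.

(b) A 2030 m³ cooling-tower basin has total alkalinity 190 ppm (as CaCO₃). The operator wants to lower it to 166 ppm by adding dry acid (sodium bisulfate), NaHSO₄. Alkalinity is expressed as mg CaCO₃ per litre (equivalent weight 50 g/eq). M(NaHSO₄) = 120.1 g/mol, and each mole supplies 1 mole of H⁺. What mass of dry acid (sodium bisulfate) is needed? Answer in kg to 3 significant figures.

(a) 64.4 kg; (b) 117 kg

(a) Alkalinity to add: (133 − 88) = 45 mg/L as CaCO₃ × 852,000 L = 38,340 g as CaCO₃.
(a) Equivalents: 38,340 g ÷ 50 g/eq = 766.8 eq.
(a) NaHCO₃ supplies 1 eq per mole → 766.8 mol.
(a) Mass: 766.8 mol × 84 g/mol = 64,410 g.

(b) Volume: 2030 m³ = 2,030,000 L.
(b) Alkalinity to neutralize: (190 − 166) = 24 mg/L as CaCO₃ × 2,030,000 L = 48,720 g as CaCO₃.
(b) Equivalents of H⁺ required: 48,720 ÷ 50 g/eq = 974.4 eq = 974.4 mol NaHSO₄.
(b) Mass of NaHSO₄: 974.4 × 120.1 = 117,000 g.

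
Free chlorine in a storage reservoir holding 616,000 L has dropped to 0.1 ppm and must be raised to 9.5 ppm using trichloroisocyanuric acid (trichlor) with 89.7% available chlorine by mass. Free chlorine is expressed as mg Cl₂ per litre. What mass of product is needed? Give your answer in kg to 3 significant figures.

6.46 kg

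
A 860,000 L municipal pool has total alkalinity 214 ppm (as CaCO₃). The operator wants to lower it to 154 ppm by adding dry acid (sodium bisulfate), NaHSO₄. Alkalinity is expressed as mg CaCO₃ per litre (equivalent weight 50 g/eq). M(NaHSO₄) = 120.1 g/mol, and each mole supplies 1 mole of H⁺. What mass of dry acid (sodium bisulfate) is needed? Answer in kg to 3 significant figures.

124 kg

Alkalinity to neutralize: (214 − 154) = 60 mg/L as CaCO₃ × 860,000 L = 51,600 g as CaCO₃.
Equivalents of H⁺ required: 51,600 ÷ 50 g/eq = 1032 eq = 1032 mol NaHSO₄.
Mass of NaHSO₄: 1032 × 120.1 = 123,900 g.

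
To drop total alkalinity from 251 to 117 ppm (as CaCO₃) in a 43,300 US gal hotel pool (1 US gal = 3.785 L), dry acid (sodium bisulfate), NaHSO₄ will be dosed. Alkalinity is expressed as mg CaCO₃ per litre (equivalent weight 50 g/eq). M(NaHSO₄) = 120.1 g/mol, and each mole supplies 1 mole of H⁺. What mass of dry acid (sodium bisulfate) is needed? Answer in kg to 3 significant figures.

Volume: 43,300 US gal × 3.785 L/gal = 163,890 L.
Alkalinity to neutralize: (251 − 117) = 134 mg/L as CaCO₃ × 163,890 L = 21,960 g as CaCO₃.
Equivalents of H⁺ required: 21,960 ÷ 50 g/eq = 439.2 eq = 439.2 mol NaHSO₄.
Mass of NaHSO₄: 439.2 × 120.1 = 52,750 g.

52.8 kg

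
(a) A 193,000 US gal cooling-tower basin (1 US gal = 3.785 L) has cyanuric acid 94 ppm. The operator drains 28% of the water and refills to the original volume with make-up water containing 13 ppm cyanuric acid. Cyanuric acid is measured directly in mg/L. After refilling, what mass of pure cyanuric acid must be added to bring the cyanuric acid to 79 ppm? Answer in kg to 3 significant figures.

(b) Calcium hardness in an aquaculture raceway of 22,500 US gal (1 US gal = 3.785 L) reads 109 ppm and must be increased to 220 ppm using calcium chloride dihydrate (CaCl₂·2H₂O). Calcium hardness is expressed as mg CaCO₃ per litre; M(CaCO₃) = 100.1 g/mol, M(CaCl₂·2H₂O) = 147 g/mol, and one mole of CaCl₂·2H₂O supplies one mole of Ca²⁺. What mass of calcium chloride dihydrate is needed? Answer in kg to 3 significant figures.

(a) 5.61 kg; (b) 13.9 kg

(a) Volume: 193,000 US gal × 3.785 L/gal = 730,505 L.
(a) After draining 28% and refilling: 94 × 0.72 + 13 × 0.28 = 71.32 ppm.
(a) Deficit to target: 79 − 71.32 = 7.68 mg/L.
(a) Mass: 7.68 mg/L × 730,505 L = 5610 g cyanuric acid.

(b) Volume: 22,500 US gal × 3.785 L/gal = 85,162 L.
(b) Hardness to add: (220 − 109) = 111 mg/L as CaCO₃ × 85,162 L = 9453 g as CaCO₃.
(b) Moles of Ca²⁺ (1 mol Ca²⁺ ≡ 1 mol CaCO₃): 9453 / 100.1 g/mol = 94.44 mol.
(b) Mass of CaCl₂·2H₂O: 94.44 × 147 = 13,880 g.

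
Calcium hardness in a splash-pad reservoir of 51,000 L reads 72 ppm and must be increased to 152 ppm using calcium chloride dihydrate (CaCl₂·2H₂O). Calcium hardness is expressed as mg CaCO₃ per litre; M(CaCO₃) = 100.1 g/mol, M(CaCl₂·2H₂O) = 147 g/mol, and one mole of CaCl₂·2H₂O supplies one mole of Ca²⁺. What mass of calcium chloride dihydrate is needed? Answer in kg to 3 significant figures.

5.99 kg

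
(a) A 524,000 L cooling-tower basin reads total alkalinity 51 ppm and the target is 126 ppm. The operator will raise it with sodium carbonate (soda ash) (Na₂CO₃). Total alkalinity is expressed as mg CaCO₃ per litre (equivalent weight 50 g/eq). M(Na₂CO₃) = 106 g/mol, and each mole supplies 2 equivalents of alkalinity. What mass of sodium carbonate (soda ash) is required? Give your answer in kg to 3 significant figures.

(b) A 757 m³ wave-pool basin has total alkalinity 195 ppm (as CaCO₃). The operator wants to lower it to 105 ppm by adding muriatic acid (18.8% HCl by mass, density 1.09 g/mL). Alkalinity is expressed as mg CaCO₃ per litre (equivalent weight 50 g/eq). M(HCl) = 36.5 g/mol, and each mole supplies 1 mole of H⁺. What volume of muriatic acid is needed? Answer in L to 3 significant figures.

(a) Alkalinity to add: (126 − 51) = 75 mg/L as CaCO₃ × 524,000 L = 39,300 g as CaCO₃.
(a) Equivalents: 39,300 g ÷ 50 g/eq = 786 eq.
(a) Each mole of Na₂CO₃ supplies 2 eq, so 786 / 2 = 393 mol.
(a) Mass: 393 mol × 106 g/mol = 41,660 g.

(b) Volume: 757 m³ = 757,000 L.
(b) Alkalinity to neutralize: (195 − 105) = 90 mg/L as CaCO₃ × 757,000 L = 68,130 g as CaCO₃.
(b) Equivalents of H⁺ required: 68,130 ÷ 50 g/eq = 1363 eq = 1363 mol HCl.
(b) Mass of HCl: 1363 × 36.5 = 49,730 g.
(b) Mass of 18.8% solution: 49,730 / 0.188 = 264,500 g.
(b) Volume: 264,500 g ÷ 1.09 g/mL = 242,700 mL.

(a) 41.7 kg; (b) 243 L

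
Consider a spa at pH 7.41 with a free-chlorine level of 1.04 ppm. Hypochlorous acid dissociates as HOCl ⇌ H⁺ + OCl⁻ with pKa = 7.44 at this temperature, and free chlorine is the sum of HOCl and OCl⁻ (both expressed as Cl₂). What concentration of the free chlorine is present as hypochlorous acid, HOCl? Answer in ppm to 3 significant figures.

[OCl⁻]/[HOCl] = 10^(pH − pKa) = 10^(7.41 − 7.44) = 10^-0.03 = 0.9333.
Fraction as HOCl = 1 / (1 + 0.9333) = 0.5173.
HOCl = 0.5173 × 1.04 ppm = 0.538 ppm.

0.538 ppm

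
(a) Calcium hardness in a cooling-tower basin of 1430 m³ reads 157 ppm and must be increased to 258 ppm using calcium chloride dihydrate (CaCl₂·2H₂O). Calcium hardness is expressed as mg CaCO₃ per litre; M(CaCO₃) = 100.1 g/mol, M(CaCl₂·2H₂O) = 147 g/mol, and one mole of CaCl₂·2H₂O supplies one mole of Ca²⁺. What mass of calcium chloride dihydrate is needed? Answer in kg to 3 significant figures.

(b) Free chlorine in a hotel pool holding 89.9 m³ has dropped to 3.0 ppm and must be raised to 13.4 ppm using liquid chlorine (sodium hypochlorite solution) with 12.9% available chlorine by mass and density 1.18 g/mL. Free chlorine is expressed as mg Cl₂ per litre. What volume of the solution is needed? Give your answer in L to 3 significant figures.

(a) Volume: 1430 m³ = 1,430,000 L.
(a) Hardness to add: (258 − 157) = 101 mg/L as CaCO₃ × 1,430,000 L = 144,400 g as CaCO₃.
(a) Moles of Ca²⁺ (1 mol Ca²⁺ ≡ 1 mol CaCO₃): 144,400 / 100.1 g/mol = 1443 mol.
(a) Mass of CaCl₂·2H₂O: 1443 × 147 = 212,100 g.

(b) Volume: 89.9 m³ = 89,900 L.
(b) Chlorine deficit: 13.4 − 3.0 = 10.4 ppm = 10.4 mg/L as Cl₂.
(b) Cl₂ equivalent needed: 10.4 mg/L × 89,900 L = 935,000 mg = 935 g.
(b) Product at 12.9% available chlorine: 935 / 0.129 = 7248 g.
(b) Volume at density 1.18 g/mL: 7248 g ÷ 1.18 g/mL = 6142 mL.

(a) 212 kg; (b) 6.14 L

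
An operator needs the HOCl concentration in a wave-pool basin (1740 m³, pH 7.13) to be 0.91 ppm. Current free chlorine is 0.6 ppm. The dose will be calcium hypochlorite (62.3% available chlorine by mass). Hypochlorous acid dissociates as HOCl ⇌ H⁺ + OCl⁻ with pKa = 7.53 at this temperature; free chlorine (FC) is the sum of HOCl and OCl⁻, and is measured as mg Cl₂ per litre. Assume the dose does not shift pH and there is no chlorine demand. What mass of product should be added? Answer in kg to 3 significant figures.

1.88 kg

Volume: 1740 m³ = 1,740,000 L.
[OCl⁻]/[HOCl] = 10^(pH − pKa) = 10^(7.13 − 7.53) = 0.3981; fraction as HOCl = 1/(1 + 0.3981) = 0.7153.
Free chlorine required for 0.91 ppm HOCl: 0.91 / 0.7153 = 1.272 ppm.
FC to add: 1.272 − 0.6 = 0.6723 mg/L as Cl₂.
Cl₂ equivalent: 0.6723 mg/L × 1,740,000 L = 1170 g.
Product at 62.3% available Cl: 1170 / 0.623 = 1878 g.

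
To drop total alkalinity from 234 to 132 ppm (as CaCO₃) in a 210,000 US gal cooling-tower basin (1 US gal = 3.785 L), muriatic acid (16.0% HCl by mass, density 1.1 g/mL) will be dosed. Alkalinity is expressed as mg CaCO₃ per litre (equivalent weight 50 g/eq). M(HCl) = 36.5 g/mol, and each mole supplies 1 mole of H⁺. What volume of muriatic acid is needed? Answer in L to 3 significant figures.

Volume: 210,000 US gal × 3.785 L/gal = 794,850 L.
Alkalinity to neutralize: (234 − 132) = 102 mg/L as CaCO₃ × 794,850 L = 81,070 g as CaCO₃.
Equivalents of H⁺ required: 81,070 ÷ 50 g/eq = 1621 eq = 1621 mol HCl.
Mass of HCl: 1621 × 36.5 = 59,180 g.
Mass of 16.0% solution: 59,180 / 0.16 = 369,900 g.
Volume: 369,900 g ÷ 1.1 g/mL = 336,300 mL.

336 L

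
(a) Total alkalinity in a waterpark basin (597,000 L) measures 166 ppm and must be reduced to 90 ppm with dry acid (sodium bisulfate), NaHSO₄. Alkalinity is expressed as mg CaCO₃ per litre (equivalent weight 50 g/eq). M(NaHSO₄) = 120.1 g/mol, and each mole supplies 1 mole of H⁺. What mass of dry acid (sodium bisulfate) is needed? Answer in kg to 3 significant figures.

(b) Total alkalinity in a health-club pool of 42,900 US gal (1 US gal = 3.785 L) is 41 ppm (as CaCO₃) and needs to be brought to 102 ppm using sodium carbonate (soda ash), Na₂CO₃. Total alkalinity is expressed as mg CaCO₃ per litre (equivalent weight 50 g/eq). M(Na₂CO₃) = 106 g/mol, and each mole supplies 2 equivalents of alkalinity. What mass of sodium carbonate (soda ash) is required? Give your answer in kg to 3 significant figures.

(a) Alkalinity to neutralize: (166 − 90) = 76 mg/L as CaCO₃ × 597,000 L = 45,370 g as CaCO₃.
(a) Equivalents of H⁺ required: 45,370 ÷ 50 g/eq = 907.4 eq = 907.4 mol NaHSO₄.
(a) Mass of NaHSO₄: 907.4 × 120.1 = 109,000 g.

(b) Volume: 42,900 US gal × 3.785 L/gal = 162,376 L.
(b) Alkalinity to add: (102 − 41) = 61 mg/L as CaCO₃ × 162,376 L = 9905 g as CaCO₃.
(b) Equivalents: 9905 g ÷ 50 g/eq = 198.1 eq.
(b) Each mole of Na₂CO₃ supplies 2 eq, so 198.1 / 2 = 99.05 mol.
(b) Mass: 99.05 mol × 106 g/mol = 10,500 g.

(a) 109 kg; (b) 10.5 kg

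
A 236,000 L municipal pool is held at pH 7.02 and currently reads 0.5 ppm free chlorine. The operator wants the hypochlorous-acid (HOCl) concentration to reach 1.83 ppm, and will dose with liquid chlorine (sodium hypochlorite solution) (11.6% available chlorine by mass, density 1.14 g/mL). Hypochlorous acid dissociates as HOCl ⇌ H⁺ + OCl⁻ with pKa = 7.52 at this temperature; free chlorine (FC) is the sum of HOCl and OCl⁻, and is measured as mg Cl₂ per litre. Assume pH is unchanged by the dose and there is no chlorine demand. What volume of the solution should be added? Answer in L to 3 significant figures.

[OCl⁻]/[HOCl] = 10^(pH − pKa) = 10^(7.02 − 7.52) = 0.3162; fraction as HOCl = 1/(1 + 0.3162) = 0.7597.
Free chlorine required for 1.83 ppm HOCl: 1.83 / 0.7597 = 2.409 ppm.
FC to add: 2.409 − 0.5 = 1.909 mg/L as Cl₂.
Cl₂ equivalent: 1.909 mg/L × 236,000 L = 450.5 g.
Product at 11.6% available Cl: 450.5 / 0.116 = 3883 g.
Volume: 3883 g ÷ 1.14 g/mL = 3406 mL.

3.41 L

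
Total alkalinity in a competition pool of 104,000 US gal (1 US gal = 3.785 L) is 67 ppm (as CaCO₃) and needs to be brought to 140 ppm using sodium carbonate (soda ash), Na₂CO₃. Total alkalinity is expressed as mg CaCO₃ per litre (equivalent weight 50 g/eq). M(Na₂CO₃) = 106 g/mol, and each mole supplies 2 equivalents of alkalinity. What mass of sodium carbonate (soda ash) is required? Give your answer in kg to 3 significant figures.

Volume: 104,000 US gal × 3.785 L/gal = 393,640 L.
Alkalinity to add: (140 − 67) = 73 mg/L as CaCO₃ × 393,640 L = 28,740 g as CaCO₃.
Equivalents: 28,740 g ÷ 50 g/eq = 574.7 eq.
Each mole of Na₂CO₃ supplies 2 eq, so 574.7 / 2 = 287.4 mol.
Mass: 287.4 mol × 106 g/mol = 30,460 g.

30.5 kg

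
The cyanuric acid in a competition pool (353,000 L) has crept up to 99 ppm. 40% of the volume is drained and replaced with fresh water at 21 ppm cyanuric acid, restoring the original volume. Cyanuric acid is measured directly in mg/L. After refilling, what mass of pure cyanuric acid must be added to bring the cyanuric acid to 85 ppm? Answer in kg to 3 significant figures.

After draining 40% and refilling: 99 × 0.60 + 21 × 0.40 = 67.8 ppm.
Deficit to target: 85 − 67.8 = 17.2 mg/L.
Mass: 17.2 mg/L × 353,000 L = 6072 g cyanuric acid.

6.07 kg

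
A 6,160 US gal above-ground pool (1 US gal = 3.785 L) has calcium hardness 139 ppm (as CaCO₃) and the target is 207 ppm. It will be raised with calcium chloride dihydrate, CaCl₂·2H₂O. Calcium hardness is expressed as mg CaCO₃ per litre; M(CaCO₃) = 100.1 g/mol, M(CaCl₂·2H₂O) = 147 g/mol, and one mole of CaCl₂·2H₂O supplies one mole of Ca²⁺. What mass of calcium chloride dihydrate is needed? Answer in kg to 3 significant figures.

2.33 kg

Volume: 6,160 US gal × 3.785 L/gal = 23,316 L.
Hardness to add: (207 − 139) = 68 mg/L as CaCO₃ × 23,316 L = 1585 g as CaCO₃.
Moles of Ca²⁺ (1 mol Ca²⁺ ≡ 1 mol CaCO₃): 1585 / 100.1 g/mol = 15.84 mol.
Mass of CaCl₂·2H₂O: 15.84 × 147 = 2328 g.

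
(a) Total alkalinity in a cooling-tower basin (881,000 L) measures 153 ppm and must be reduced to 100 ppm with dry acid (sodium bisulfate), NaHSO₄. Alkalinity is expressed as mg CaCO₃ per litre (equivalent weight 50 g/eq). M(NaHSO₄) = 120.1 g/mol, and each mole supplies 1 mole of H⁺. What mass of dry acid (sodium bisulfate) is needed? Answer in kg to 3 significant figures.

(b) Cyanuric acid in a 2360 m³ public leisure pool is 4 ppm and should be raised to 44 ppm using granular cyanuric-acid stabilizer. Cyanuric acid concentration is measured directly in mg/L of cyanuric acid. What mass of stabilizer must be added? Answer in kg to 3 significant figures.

(a) 112 kg; (b) 94.4 kg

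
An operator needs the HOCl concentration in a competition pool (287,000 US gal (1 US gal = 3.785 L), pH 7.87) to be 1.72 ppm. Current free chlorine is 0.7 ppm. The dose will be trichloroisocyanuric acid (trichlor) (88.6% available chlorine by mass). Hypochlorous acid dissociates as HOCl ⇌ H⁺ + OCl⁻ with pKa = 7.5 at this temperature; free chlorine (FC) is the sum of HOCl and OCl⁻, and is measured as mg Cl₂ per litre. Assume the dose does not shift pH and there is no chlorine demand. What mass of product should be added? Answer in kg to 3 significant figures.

6.19 kg

Volume: 287,000 US gal × 3.785 L/gal = 1,086,295 L.
[OCl⁻]/[HOCl] = 10^(pH − pKa) = 10^(7.87 − 7.5) = 2.344; fraction as HOCl = 1/(1 + 2.344) = 0.299.
Free chlorine required for 1.72 ppm HOCl: 1.72 / 0.299 = 5.752 ppm.
FC to add: 5.752 − 0.7 = 5.052 mg/L as Cl₂.
Cl₂ equivalent: 5.052 mg/L × 1,086,295 L = 5488 g.
Product at 88.6% available Cl: 5488 / 0.886 = 6194 g.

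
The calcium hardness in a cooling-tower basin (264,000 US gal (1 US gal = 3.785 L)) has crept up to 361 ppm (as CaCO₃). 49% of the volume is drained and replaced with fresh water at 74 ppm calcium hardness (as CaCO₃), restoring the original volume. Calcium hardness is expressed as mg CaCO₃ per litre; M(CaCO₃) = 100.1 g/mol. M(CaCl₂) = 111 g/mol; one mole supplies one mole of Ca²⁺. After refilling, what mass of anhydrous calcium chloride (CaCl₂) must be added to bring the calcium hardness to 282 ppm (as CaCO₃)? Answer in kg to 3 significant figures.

68.3 kg

Volume: 264,000 US gal × 3.785 L/gal = 999,240 L.
After draining 49% and refilling: 361 × 0.51 + 74 × 0.49 = 220.37 ppm.
Deficit to target: 282 − 220.37 = 61.63 mg/L.
As CaCO₃: 61.63 mg/L × 999,240 L = 61,580 g; ÷ 100.1 = 615.2 mol Ca²⁺.
Mass: 615.2 × 111 = 68,290 g.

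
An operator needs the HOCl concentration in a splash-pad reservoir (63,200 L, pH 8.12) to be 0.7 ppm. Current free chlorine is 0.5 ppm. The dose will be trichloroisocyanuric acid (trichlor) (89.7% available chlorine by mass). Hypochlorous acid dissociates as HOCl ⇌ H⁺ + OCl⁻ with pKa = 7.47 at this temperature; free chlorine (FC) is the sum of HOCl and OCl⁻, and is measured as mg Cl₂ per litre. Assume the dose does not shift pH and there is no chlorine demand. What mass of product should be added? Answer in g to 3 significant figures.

[OCl⁻]/[HOCl] = 10^(pH − pKa) = 10^(8.12 − 7.47) = 4.467; fraction as HOCl = 1/(1 + 4.467) = 0.1829.
Free chlorine required for 0.7 ppm HOCl: 0.7 / 0.1829 = 3.827 ppm.
FC to add: 3.827 − 0.5 = 3.327 mg/L as Cl₂.
Cl₂ equivalent: 3.327 mg/L × 63,200 L = 210.3 g.
Product at 89.7% available Cl: 210.3 / 0.897 = 234.4 g.

234 g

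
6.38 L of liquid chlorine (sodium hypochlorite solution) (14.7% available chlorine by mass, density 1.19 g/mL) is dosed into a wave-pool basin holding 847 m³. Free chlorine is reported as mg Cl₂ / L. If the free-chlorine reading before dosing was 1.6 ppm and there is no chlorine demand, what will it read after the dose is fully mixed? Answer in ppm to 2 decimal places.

2.92 ppm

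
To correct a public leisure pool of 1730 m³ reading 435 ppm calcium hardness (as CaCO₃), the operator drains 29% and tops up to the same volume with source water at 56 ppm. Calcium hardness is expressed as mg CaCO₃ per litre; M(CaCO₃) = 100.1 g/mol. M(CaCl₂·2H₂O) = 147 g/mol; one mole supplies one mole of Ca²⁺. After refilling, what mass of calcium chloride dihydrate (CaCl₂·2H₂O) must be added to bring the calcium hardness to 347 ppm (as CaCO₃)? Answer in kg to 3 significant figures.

55.7 kg

Volume: 1730 m³ = 1,730,000 L.
After draining 29% and refilling: 435 × 0.71 + 56 × 0.29 = 325.09 ppm.
Deficit to target: 347 − 325.09 = 21.91 mg/L.
As CaCO₃: 21.91 mg/L × 1,730,000 L = 37,900 g; ÷ 100.1 = 378.7 mol Ca²⁺.
Mass: 378.7 × 147 = 55,660 g.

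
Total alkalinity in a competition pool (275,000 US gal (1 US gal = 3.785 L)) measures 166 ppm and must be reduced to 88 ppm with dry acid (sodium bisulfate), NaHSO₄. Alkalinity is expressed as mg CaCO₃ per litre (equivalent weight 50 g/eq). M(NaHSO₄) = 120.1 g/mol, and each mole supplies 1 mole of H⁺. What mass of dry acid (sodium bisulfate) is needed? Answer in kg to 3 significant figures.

195 kg

Volume: 275,000 US gal × 3.785 L/gal = 1,040,875 L.
Alkalinity to neutralize: (166 − 88) = 78 mg/L as CaCO₃ × 1,040,875 L = 81,190 g as CaCO₃.
Equivalents of H⁺ required: 81,190 ÷ 50 g/eq = 1624 eq = 1624 mol NaHSO₄.
Mass of NaHSO₄: 1624 × 120.1 = 195,000 g.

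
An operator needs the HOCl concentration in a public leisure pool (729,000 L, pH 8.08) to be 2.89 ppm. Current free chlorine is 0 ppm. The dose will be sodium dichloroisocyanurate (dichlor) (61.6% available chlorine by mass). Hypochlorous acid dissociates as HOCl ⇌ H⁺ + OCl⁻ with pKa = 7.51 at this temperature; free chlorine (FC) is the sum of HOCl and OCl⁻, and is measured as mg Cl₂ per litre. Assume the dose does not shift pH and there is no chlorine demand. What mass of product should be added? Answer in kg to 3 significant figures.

[OCl⁻]/[HOCl] = 10^(pH − pKa) = 10^(8.08 − 7.51) = 3.715; fraction as HOCl = 1/(1 + 3.715) = 0.2121.
Free chlorine required for 2.89 ppm HOCl: 2.89 / 0.2121 = 13.63 ppm.
FC to add: 13.63 − 0 = 13.63 mg/L as Cl₂.
Cl₂ equivalent: 13.63 mg/L × 729,000 L = 9934 g.
Product at 61.6% available Cl: 9934 / 0.616 = 16,130 g.

16.1 kg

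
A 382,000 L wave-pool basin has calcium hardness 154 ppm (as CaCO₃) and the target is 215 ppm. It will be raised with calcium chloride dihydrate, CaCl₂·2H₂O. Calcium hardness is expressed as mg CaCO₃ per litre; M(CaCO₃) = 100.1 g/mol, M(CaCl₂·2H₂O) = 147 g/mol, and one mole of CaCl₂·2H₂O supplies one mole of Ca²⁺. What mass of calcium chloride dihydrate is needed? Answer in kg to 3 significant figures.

Hardness to add: (215 − 154) = 61 mg/L as CaCO₃ × 382,000 L = 23,300 g as CaCO₃.
Moles of Ca²⁺ (1 mol Ca²⁺ ≡ 1 mol CaCO₃): 23,300 / 100.1 g/mol = 232.8 mol.
Mass of CaCl₂·2H₂O: 232.8 × 147 = 34,220 g.

34.2 kg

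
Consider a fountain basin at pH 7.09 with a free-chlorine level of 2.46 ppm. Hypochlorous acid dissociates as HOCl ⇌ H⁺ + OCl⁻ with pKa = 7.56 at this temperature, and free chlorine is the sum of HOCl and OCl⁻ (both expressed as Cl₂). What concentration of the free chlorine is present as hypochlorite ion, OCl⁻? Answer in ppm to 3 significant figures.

0.623 ppm

[OCl⁻]/[HOCl] = 10^(pH − pKa) = 10^(7.09 − 7.56) = 10^-0.47 = 0.3388.
Fraction as HOCl = 1 / (1 + 0.3388) = 0.7469.
OCl⁻ = (1 − 0.7469) × 2.46 ppm = 0.6226 ppm.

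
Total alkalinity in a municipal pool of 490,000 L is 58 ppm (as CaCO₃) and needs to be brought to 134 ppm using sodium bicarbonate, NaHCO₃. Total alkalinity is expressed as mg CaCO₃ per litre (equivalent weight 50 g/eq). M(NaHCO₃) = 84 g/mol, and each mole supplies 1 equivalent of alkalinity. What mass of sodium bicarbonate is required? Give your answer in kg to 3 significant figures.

62.6 kg

Alkalinity to add: (134 − 58) = 76 mg/L as CaCO₃ × 490,000 L = 37,240 g as CaCO₃.
Equivalents: 37,240 g ÷ 50 g/eq = 744.8 eq.
NaHCO₃ supplies 1 eq per mole → 744.8 mol.
Mass: 744.8 mol × 84 g/mol = 62,560 g.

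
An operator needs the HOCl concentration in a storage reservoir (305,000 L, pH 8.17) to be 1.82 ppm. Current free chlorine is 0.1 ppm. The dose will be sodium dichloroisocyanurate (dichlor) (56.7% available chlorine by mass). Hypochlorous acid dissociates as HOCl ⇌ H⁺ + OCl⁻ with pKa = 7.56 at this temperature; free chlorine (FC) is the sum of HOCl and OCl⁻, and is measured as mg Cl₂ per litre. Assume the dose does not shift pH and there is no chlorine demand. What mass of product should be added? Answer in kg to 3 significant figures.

[OCl⁻]/[HOCl] = 10^(pH − pKa) = 10^(8.17 − 7.56) = 4.074; fraction as HOCl = 1/(1 + 4.074) = 0.1971.
Free chlorine required for 1.82 ppm HOCl: 1.82 / 0.1971 = 9.234 ppm.
FC to add: 9.234 − 0.1 = 9.134 mg/L as Cl₂.
Cl₂ equivalent: 9.134 mg/L × 305,000 L = 2786 g.
Product at 56.7% available Cl: 2786 / 0.567 = 4914 g.

4.91 kg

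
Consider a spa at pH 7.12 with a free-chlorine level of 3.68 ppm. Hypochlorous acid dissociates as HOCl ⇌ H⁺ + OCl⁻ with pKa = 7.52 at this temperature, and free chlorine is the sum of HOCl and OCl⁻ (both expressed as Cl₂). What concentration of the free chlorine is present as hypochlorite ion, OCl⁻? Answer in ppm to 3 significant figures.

1.05 ppm

[OCl⁻]/[HOCl] = 10^(pH − pKa) = 10^(7.12 − 7.52) = 10^-0.40 = 0.3981.
Fraction as HOCl = 1 / (1 + 0.3981) = 0.7153.
OCl⁻ = (1 − 0.7153) × 3.68 ppm = 1.048 ppm.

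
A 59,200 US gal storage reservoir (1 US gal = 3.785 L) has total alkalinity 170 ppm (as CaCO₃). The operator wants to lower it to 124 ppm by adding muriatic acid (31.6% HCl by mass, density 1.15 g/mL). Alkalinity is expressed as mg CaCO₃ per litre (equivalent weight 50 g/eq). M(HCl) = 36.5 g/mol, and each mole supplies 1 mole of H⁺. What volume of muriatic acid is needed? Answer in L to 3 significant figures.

Volume: 59,200 US gal × 3.785 L/gal = 224,072 L.
Alkalinity to neutralize: (170 − 124) = 46 mg/L as CaCO₃ × 224,072 L = 10,310 g as CaCO₃.
Equivalents of H⁺ required: 10,310 ÷ 50 g/eq = 206.1 eq = 206.1 mol HCl.
Mass of HCl: 206.1 × 36.5 = 7524 g.
Mass of 31.6% solution: 7524 / 0.316 = 23,810 g.
Volume: 23,810 g ÷ 1.15 g/mL = 20,710 mL.

20.7 L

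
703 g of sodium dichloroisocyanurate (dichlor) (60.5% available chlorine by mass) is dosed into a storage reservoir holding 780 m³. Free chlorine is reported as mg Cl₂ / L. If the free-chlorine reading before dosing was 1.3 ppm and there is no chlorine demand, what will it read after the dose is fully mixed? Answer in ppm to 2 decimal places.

Volume: 780 m³ = 780,000 L.
Available chlorine delivered: 703 g × 0.605 = 425.3 g as Cl₂.
Concentration rise: 425.3 g / 780,000 L = 0.5453 mg/L = 0.55 ppm.
Final FC: 1.3 + 0.55 = 1.85 ppm.

1.85 ppm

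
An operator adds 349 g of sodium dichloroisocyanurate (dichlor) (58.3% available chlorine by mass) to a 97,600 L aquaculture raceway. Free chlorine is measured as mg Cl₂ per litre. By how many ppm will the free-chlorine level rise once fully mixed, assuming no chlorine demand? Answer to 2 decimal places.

Available chlorine delivered: 349 g × 0.583 = 203.5 g as Cl₂.
Concentration rise: 203.5 g / 97,600 L = 2.085 mg/L = 2.08 ppm.

2.08 ppm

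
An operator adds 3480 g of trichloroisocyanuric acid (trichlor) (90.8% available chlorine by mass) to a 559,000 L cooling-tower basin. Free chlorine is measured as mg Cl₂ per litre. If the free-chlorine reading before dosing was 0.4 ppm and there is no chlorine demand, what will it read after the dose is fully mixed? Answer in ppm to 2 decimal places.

Available chlorine delivered: 3480 g × 0.908 = 3160 g as Cl₂.
Concentration rise: 3160 g / 559,000 L = 5.653 mg/L = 5.65 ppm.
Final FC: 0.4 + 5.65 = 6.05 ppm.

6.05 ppm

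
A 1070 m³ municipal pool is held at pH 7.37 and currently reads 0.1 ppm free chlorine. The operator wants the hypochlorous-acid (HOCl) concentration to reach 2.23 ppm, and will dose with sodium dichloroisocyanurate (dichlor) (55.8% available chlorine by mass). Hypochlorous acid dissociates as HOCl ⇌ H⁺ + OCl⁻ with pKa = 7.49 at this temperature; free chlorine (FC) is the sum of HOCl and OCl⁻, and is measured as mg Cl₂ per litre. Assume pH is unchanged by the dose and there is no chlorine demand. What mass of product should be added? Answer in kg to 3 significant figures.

Volume: 1070 m³ = 1,070,000 L.
[OCl⁻]/[HOCl] = 10^(pH − pKa) = 10^(7.37 − 7.49) = 0.7586; fraction as HOCl = 1/(1 + 0.7586) = 0.5686.
Free chlorine required for 2.23 ppm HOCl: 2.23 / 0.5686 = 3.922 ppm.
FC to add: 3.922 − 0.1 = 3.822 mg/L as Cl₂.
Cl₂ equivalent: 3.822 mg/L × 1,070,000 L = 4089 g.
Product at 55.8% available Cl: 4089 / 0.558 = 7328 g.

7.33 kg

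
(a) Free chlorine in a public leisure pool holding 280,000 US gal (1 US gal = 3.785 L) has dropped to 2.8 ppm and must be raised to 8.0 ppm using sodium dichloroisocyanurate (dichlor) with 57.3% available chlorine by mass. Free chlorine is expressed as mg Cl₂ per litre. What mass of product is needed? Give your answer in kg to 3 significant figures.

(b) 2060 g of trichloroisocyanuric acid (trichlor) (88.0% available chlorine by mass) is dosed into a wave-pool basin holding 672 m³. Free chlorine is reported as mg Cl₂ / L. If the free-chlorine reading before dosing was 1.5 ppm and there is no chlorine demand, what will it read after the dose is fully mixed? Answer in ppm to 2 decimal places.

(a) Volume: 280,000 US gal × 3.785 L/gal = 1,059,800 L.
(a) Chlorine deficit: 8.0 − 2.8 = 5.2 ppm = 5.2 mg/L as Cl₂.
(a) Cl₂ equivalent needed: 5.2 mg/L × 1,059,800 L = 5,511,000 mg = 5511 g.
(a) Product at 57.3% available chlorine: 5511 / 0.573 = 9618 g.

(b) Volume: 672 m³ = 672,000 L.
(b) Available chlorine delivered: 2060 g × 0.88 = 1813 g as Cl₂.
(b) Concentration rise: 1813 g / 672,000 L = 2.698 mg/L = 2.70 ppm.
(b) Final FC: 1.5 + 2.70 = 4.20 ppm.

(a) 9.62 kg; (b) 4.20 ppm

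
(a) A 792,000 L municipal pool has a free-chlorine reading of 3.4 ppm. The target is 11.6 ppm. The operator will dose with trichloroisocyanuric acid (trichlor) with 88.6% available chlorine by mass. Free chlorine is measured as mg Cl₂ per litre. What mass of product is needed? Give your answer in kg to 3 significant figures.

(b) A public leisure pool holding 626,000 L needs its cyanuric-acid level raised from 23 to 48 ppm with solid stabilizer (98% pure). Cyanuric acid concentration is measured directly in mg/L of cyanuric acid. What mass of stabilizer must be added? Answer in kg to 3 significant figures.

(a) 7.33 kg; (b) 16.0 kg

(a) Chlorine deficit: 11.6 − 3.4 = 8.2 ppm = 8.2 mg/L as Cl₂.
(a) Cl₂ equivalent needed: 8.2 mg/L × 792,000 L = 6,494,000 mg = 6494 g.
(a) Product at 88.6% available chlorine: 6494 / 0.886 = 7330 g.

(b) CYA to add: (48 − 23) = 25 mg/L × 626,000 L = 15,650 g cyanuric acid.
(b) At 98% purity: 15,650 / 0.98 = 15,970 g product.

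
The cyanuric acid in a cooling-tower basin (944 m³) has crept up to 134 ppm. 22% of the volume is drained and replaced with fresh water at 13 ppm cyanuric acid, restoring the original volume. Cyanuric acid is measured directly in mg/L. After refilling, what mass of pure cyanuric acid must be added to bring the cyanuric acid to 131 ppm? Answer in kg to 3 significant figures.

Volume: 944 m³ = 944,000 L.
After draining 22% and refilling: 134 × 0.78 + 13 × 0.22 = 107.38 ppm.
Deficit to target: 131 − 107.38 = 23.62 mg/L.
Mass: 23.62 mg/L × 944,000 L = 22,300 g cyanuric acid.

22.3 kg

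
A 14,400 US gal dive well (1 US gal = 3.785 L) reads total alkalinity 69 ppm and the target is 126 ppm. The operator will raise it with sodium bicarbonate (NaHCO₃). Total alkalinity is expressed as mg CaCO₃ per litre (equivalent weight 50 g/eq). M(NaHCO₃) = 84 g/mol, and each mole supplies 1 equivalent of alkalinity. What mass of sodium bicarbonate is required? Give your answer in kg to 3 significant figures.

Volume: 14,400 US gal × 3.785 L/gal = 54,504 L.
Alkalinity to add: (126 − 69) = 57 mg/L as CaCO₃ × 54,504 L = 3107 g as CaCO₃.
Equivalents: 3107 g ÷ 50 g/eq = 62.13 eq.
NaHCO₃ supplies 1 eq per mole → 62.13 mol.
Mass: 62.13 mol × 84 g/mol = 5219 g.

5.22 kg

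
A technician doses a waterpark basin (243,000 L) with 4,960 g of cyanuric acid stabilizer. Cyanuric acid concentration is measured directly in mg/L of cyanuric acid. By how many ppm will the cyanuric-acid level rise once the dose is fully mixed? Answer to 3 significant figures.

20.4 ppm

Rise: 4,960 g / 243,000 L × 1000 = 20.41 mg/L.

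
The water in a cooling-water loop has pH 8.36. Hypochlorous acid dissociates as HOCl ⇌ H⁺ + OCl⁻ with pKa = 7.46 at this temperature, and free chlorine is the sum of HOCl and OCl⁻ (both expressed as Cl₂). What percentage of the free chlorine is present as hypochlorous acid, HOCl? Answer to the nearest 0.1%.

11.2%

[OCl⁻]/[HOCl] = 10^(pH − pKa) = 10^(8.36 − 7.46) = 10^0.90 = 7.943.
Fraction as HOCl = 1 / (1 + 7.943) = 0.1118.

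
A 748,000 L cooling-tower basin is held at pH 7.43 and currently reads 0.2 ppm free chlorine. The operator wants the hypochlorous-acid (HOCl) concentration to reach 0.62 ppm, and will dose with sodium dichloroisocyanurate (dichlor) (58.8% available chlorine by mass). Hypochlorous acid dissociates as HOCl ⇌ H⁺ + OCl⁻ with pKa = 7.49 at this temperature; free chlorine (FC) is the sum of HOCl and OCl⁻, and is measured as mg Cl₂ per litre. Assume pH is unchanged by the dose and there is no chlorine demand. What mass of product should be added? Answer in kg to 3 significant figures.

1.22 kg

[OCl⁻]/[HOCl] = 10^(pH − pKa) = 10^(7.43 − 7.49) = 0.871; fraction as HOCl = 1/(1 + 0.871) = 0.5345.
Free chlorine required for 0.62 ppm HOCl: 0.62 / 0.5345 = 1.16 ppm.
FC to add: 1.16 − 0.2 = 0.96 mg/L as Cl₂.
Cl₂ equivalent: 0.96 mg/L × 748,000 L = 718.1 g.
Product at 58.8% available Cl: 718.1 / 0.588 = 1221 g.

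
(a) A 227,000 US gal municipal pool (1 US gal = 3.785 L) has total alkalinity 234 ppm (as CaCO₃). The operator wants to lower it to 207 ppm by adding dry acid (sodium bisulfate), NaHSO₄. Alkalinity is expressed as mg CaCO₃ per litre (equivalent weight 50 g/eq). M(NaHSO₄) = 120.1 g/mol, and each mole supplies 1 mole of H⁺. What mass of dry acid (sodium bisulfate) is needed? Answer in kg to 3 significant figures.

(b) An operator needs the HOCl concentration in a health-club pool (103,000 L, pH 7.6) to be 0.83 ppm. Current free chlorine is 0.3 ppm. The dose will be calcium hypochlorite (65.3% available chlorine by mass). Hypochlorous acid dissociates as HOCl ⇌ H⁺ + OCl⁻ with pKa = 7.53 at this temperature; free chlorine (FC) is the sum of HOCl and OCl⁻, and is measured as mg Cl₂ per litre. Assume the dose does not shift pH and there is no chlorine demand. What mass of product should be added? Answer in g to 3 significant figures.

(a) Volume: 227,000 US gal × 3.785 L/gal = 859,195 L.
(a) Alkalinity to neutralize: (234 − 207) = 27 mg/L as CaCO₃ × 859,195 L = 23,200 g as CaCO₃.
(a) Equivalents of H⁺ required: 23,200 ÷ 50 g/eq = 464 eq = 464 mol NaHSO₄.
(a) Mass of NaHSO₄: 464 × 120.1 = 55,720 g.

(b) [OCl⁻]/[HOCl] = 10^(pH − pKa) = 10^(7.6 − 7.53) = 1.175; fraction as HOCl = 1/(1 + 1.175) = 0.4598.
(b) Free chlorine required for 0.83 ppm HOCl: 0.83 / 0.4598 = 1.805 ppm.
(b) FC to add: 1.805 − 0.3 = 1.505 mg/L as Cl₂.
(b) Cl₂ equivalent: 1.505 mg/L × 103,000 L = 155 g.
(b) Product at 65.3% available Cl: 155 / 0.653 = 237.4 g.

(a) 55.7 kg; (b) 237 g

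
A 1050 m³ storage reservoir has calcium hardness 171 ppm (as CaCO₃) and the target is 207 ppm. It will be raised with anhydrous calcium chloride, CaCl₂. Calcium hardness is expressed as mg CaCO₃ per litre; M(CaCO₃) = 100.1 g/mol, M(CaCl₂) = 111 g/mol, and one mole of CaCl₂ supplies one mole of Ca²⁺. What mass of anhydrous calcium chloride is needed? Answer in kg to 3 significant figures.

Volume: 1050 m³ = 1,050,000 L.
Hardness to add: (207 − 171) = 36 mg/L as CaCO₃ × 1,050,000 L = 37,800 g as CaCO₃.
Moles of Ca²⁺ (1 mol Ca²⁺ ≡ 1 mol CaCO₃): 37,800 / 100.1 g/mol = 377.6 mol.
Mass of CaCl₂: 377.6 × 111 = 41,920 g.

41.9 kg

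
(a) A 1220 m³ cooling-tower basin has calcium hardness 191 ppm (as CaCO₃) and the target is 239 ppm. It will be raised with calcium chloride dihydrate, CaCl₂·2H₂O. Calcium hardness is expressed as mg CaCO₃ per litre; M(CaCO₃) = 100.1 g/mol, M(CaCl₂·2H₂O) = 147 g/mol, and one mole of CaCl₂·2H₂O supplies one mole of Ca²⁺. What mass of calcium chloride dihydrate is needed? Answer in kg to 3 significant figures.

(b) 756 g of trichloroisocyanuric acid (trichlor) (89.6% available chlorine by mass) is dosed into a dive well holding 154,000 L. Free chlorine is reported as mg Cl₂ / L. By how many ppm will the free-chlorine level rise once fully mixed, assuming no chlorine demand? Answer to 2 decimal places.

(a) 86.0 kg; (b) 4.40 ppm

(a) Volume: 1220 m³ = 1,220,000 L.
(a) Hardness to add: (239 − 191) = 48 mg/L as CaCO₃ × 1,220,000 L = 58,560 g as CaCO₃.
(a) Moles of Ca²⁺ (1 mol Ca²⁺ ≡ 1 mol CaCO₃): 58,560 / 100.1 g/mol = 585 mol.
(a) Mass of CaCl₂·2H₂O: 585 × 147 = 86,000 g.

(b) Available chlorine delivered: 756 g × 0.896 = 677.4 g as Cl₂.
(b) Concentration rise: 677.4 g / 154,000 L = 4.399 mg/L = 4.40 ppm.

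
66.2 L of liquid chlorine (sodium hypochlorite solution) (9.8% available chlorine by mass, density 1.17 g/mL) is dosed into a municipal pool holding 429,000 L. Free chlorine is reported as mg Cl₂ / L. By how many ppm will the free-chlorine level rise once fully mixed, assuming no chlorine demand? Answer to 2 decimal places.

Mass of solution: 66.2 L × 1000 mL/L × 1.17 g/mL = 77,450 g.
Available chlorine delivered: 77,450 g × 0.098 = 7590 g as Cl₂.
Concentration rise: 7590 g / 429,000 L = 17.69 mg/L = 17.69 ppm.

17.69 ppm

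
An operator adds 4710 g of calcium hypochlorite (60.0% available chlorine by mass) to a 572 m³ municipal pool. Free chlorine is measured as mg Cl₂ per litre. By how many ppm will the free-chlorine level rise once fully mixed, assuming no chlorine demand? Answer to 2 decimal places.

4.94 ppm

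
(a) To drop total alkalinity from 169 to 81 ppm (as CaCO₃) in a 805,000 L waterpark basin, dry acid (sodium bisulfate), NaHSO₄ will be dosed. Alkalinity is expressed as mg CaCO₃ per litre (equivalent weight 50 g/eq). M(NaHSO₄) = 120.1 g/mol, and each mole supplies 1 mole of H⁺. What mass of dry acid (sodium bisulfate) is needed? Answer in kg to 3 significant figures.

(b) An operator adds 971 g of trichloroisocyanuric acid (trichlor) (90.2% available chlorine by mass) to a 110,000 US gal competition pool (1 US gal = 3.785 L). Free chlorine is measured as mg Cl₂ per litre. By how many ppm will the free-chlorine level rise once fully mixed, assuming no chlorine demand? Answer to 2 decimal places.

(a) Alkalinity to neutralize: (169 − 81) = 88 mg/L as CaCO₃ × 805,000 L = 70,840 g as CaCO₃.
(a) Equivalents of H⁺ required: 70,840 ÷ 50 g/eq = 1417 eq = 1417 mol NaHSO₄.
(a) Mass of NaHSO₄: 1417 × 120.1 = 170,200 g.

(b) Volume: 110,000 US gal × 3.785 L/gal = 416,350 L.
(b) Available chlorine delivered: 971 g × 0.902 = 875.8 g as Cl₂.
(b) Concentration rise: 875.8 g / 416,350 L = 2.104 mg/L = 2.10 ppm.

(a) 170 kg; (b) 2.10 ppm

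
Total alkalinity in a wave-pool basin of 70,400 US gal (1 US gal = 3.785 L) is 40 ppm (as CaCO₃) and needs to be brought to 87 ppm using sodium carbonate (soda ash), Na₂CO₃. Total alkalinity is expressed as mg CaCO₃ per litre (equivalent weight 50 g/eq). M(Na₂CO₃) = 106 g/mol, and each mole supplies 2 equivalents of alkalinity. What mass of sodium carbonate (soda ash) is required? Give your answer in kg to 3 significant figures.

13.3 kg

Volume: 70,400 US gal × 3.785 L/gal = 266,464 L.
Alkalinity to add: (87 − 40) = 47 mg/L as CaCO₃ × 266,464 L = 12,520 g as CaCO₃.
Equivalents: 12,520 g ÷ 50 g/eq = 250.5 eq.
Each mole of Na₂CO₃ supplies 2 eq, so 250.5 / 2 = 125.2 mol.
Mass: 125.2 mol × 106 g/mol = 13,280 g.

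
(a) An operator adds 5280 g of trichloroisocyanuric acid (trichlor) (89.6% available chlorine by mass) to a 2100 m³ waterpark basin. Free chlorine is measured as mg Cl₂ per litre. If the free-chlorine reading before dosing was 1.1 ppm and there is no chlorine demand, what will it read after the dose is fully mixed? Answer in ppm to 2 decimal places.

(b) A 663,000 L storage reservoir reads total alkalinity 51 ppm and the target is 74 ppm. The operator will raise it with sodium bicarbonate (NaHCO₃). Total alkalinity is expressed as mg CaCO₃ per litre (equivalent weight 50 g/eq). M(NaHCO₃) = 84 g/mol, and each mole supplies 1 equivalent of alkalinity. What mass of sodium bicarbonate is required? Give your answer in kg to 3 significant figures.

(a) 3.35 ppm; (b) 25.6 kg

(a) Volume: 2100 m³ = 2,100,000 L.
(a) Available chlorine delivered: 5280 g × 0.896 = 4731 g as Cl₂.
(a) Concentration rise: 4731 g / 2,100,000 L = 2.253 mg/L = 2.25 ppm.
(a) Final FC: 1.1 + 2.25 = 3.35 ppm.

(b) Alkalinity to add: (74 − 51) = 23 mg/L as CaCO₃ × 663,000 L = 15,250 g as CaCO₃.
(b) Equivalents: 15,250 g ÷ 50 g/eq = 305 eq.
(b) NaHCO₃ supplies 1 eq per mole → 305 mol.
(b) Mass: 305 mol × 84 g/mol = 25,620 g.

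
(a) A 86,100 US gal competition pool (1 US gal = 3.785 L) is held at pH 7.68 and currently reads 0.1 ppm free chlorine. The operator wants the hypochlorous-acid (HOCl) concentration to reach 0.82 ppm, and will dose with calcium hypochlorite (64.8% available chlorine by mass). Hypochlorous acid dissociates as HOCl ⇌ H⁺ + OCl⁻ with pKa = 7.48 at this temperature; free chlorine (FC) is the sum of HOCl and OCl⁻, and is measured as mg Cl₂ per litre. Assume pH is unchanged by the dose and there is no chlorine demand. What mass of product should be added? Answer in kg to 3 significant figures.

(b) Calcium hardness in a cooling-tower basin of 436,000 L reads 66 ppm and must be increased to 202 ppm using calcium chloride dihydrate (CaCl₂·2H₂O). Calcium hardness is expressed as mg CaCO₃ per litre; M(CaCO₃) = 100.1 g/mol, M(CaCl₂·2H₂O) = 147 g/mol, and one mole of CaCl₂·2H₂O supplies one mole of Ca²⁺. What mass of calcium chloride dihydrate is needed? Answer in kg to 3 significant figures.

(a) Volume: 86,100 US gal × 3.785 L/gal = 325,888 L.
(a) [OCl⁻]/[HOCl] = 10^(pH − pKa) = 10^(7.68 − 7.48) = 1.585; fraction as HOCl = 1/(1 + 1.585) = 0.3869.
(a) Free chlorine required for 0.82 ppm HOCl: 0.82 / 0.3869 = 2.12 ppm.
(a) FC to add: 2.12 − 0.1 = 2.02 mg/L as Cl₂.
(a) Cl₂ equivalent: 2.02 mg/L × 325,888 L = 658.2 g.
(a) Product at 64.8% available Cl: 658.2 / 0.648 = 1016 g.

(b) Hardness to add: (202 − 66) = 136 mg/L as CaCO₃ × 436,000 L = 59,300 g as CaCO₃.
(b) Moles of Ca²⁺ (1 mol Ca²⁺ ≡ 1 mol CaCO₃): 59,300 / 100.1 g/mol = 592.4 mol.
(b) Mass of CaCl₂·2H₂O: 592.4 × 147 = 87,080 g.

(a) 1.02 kg; (b) 87.1 kg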